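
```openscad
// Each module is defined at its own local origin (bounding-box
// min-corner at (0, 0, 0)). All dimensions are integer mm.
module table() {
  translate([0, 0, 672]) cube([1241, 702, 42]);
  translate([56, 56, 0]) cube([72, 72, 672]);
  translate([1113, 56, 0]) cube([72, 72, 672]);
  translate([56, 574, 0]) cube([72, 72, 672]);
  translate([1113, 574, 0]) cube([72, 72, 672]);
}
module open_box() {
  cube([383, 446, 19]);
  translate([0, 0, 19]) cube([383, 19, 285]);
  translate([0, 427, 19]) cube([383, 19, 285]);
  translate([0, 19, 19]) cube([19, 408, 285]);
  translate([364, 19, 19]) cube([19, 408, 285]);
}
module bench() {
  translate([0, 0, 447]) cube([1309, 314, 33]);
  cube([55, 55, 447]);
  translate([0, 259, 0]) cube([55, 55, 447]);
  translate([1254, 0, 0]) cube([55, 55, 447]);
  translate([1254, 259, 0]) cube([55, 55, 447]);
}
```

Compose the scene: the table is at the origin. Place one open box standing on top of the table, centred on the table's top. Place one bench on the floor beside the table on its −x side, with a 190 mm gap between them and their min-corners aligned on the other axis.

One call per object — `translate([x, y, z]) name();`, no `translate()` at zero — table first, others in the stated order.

table();
translate([429, 128, 714]) open_box();
translate([-1499, 0, 0]) bench();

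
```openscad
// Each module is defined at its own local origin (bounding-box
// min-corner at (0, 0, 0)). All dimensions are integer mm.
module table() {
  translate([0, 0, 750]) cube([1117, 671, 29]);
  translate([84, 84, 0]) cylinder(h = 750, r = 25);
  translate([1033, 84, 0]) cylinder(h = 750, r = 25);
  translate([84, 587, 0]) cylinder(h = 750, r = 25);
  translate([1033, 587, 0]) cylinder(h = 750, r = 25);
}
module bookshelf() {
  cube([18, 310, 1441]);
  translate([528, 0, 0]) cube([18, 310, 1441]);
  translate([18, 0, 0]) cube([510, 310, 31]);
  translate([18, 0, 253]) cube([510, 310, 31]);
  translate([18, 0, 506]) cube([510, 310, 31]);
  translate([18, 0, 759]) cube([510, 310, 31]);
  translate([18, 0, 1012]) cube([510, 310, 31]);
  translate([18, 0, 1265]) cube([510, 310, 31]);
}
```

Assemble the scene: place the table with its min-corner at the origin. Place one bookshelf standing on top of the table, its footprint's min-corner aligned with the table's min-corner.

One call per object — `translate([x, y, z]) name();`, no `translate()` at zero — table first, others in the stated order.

table();
translate([0, 0, 779]) bookshelf();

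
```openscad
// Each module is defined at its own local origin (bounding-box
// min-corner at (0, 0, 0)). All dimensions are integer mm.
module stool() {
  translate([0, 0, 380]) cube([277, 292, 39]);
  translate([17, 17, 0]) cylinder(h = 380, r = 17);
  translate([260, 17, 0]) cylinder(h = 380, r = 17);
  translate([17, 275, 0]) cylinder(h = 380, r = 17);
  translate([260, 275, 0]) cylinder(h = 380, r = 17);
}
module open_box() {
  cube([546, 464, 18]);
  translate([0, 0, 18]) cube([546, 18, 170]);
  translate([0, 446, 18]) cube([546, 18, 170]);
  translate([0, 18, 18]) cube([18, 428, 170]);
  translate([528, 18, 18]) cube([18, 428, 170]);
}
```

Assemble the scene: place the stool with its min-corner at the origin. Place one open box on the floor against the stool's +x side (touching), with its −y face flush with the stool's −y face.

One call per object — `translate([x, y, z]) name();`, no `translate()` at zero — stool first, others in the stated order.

stool();
translate([277, 0, 0]) open_box();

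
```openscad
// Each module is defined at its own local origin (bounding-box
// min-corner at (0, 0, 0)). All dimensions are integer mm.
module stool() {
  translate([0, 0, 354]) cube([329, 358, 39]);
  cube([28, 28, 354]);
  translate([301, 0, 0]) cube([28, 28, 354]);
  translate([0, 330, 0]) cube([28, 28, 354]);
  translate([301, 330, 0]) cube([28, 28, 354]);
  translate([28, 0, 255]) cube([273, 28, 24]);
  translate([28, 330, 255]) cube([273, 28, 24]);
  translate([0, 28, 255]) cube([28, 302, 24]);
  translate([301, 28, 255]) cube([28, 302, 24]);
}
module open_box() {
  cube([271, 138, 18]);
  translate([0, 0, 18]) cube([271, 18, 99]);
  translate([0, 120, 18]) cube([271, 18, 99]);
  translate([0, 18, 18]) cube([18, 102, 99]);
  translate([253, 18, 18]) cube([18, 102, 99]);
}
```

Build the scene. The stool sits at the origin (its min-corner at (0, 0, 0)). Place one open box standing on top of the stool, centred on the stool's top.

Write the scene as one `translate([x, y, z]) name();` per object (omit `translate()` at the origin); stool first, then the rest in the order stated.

stool();
translate([29, 110, 393]) open_box();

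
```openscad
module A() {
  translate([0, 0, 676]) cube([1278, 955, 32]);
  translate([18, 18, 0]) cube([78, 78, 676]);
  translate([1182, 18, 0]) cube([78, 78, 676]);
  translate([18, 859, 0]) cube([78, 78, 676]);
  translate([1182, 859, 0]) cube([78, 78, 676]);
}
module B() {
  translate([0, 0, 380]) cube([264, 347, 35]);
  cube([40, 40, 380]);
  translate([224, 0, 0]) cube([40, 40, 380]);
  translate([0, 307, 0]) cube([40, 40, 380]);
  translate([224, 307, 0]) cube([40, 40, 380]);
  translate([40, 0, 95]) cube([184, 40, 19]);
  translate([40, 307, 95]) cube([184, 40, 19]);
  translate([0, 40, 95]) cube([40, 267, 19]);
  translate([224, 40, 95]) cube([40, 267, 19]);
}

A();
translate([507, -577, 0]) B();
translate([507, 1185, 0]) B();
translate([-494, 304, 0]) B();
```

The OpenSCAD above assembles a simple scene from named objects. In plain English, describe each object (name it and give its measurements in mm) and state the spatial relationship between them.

A is a table with a 1278×955 mm rectangular top, 32 mm thick, top surface at z = 708 mm, supported by four 78×78 mm square legs, each inset 18 mm from the nearest pair of top edges, running from the floor.

B is a four-legged stool. The seat is a 264×347×35 mm slab whose top surface is at z = 415 mm; four square legs, each 40×40 mm in cross-section, run from the floor (z = 0) to the underside of the seat, each flush with a corner of the seat. Four stretchers, 40 mm wide and 19 mm tall, connect adjacent legs with their undersides at z = 95 mm, each running between the inner faces of the legs it joins and aligned with the legs' outer faces on the other axis.

Three stools sit around the table at the −y, +y, −x sides.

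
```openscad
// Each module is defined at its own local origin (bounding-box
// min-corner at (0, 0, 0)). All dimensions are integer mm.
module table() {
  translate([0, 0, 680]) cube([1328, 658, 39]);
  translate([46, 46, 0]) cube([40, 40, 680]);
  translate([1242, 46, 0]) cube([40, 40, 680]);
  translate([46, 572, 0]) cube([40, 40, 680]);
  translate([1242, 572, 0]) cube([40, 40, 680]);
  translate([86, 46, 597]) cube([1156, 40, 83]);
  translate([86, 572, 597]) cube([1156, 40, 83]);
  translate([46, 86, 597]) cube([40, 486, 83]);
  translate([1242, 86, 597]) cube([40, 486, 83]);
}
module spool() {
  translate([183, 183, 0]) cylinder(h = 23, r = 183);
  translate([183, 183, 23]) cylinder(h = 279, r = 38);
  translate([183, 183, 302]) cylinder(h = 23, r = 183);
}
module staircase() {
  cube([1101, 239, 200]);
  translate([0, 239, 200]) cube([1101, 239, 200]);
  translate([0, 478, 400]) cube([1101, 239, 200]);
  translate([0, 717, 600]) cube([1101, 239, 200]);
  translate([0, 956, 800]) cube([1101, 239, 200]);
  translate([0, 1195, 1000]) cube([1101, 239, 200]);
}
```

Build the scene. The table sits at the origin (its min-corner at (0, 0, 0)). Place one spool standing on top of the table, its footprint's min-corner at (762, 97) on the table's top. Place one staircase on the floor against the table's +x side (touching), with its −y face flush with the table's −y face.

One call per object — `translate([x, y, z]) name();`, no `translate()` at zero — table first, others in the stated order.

table();
translate([762, 97, 719]) spool();
translate([1328, 0, 0]) staircase();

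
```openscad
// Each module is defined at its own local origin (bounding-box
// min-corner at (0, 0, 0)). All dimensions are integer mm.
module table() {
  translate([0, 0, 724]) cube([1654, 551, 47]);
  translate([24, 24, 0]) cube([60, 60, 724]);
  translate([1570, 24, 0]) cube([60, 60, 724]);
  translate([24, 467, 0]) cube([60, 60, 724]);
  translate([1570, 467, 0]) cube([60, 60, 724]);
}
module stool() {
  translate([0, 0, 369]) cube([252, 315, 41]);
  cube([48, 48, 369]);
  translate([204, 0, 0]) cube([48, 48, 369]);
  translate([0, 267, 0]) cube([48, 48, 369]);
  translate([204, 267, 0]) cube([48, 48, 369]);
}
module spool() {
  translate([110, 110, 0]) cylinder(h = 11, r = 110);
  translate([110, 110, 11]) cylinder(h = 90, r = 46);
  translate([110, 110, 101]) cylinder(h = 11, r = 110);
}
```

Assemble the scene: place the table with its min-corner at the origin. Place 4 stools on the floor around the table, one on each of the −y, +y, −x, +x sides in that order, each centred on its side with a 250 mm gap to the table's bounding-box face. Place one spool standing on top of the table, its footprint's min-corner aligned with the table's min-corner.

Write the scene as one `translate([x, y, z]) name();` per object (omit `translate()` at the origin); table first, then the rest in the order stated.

table();
translate([701, -565, 0]) stool();
translate([701, 801, 0]) stool();
translate([-502, 118, 0]) stool();
translate([1904, 118, 0]) stool();
translate([0, 0, 771]) spool();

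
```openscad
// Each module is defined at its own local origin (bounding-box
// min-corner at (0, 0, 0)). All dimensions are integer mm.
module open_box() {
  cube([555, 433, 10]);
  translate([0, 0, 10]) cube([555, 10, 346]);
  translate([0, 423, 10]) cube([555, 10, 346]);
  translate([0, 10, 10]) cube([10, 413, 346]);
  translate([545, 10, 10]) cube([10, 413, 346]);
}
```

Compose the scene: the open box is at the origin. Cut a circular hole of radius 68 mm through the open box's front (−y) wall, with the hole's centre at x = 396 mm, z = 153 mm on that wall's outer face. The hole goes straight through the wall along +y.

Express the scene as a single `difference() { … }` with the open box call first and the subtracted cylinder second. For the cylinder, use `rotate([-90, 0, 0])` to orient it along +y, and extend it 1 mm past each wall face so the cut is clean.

difference() {
  open_box();
  translate([396, -1, 153]) rotate([-90, 0, 0]) cylinder(h = 12, r = 68);
}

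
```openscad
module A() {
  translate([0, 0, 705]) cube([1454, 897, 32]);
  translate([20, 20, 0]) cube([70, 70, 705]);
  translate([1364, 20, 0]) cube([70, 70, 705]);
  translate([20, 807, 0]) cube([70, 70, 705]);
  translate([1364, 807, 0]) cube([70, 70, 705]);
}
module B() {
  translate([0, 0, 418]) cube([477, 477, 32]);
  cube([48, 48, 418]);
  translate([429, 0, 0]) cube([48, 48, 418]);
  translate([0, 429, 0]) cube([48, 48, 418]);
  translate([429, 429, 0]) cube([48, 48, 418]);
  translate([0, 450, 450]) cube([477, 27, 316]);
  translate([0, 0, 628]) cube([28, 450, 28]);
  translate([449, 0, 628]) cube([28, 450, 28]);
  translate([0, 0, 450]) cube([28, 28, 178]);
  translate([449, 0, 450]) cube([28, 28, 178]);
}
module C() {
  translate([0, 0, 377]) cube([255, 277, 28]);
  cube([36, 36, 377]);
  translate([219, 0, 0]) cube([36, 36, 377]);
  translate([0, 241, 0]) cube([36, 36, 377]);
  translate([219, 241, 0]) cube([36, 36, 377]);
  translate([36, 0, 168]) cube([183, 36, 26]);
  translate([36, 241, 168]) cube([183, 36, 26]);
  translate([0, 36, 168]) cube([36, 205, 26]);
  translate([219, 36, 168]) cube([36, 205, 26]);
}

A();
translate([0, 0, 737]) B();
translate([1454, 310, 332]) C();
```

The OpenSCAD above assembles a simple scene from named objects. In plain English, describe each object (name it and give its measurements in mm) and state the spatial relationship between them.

A is a table with a 1454×897 mm rectangular top, 32 mm thick, top surface at z = 737 mm, supported by four 70×70 mm square legs, each inset 20 mm from the nearest pair of top edges, running from the floor.

B is a chair. The seat is a 477×477×32 mm slab with its top at z = 450 mm, on four 48×48 mm corner legs (flush with the seat edges, standing on z = 0). A flat backrest 27 mm thick, 316 mm tall, spans the full seat width and rises from the seat top along its +y edge, rear face flush with the rear of the seat. Two armrests of 28×28 mm section run along each side from the seat's front edge to the front of the backrest, top faces 206 mm above the seat top and outer faces flush with the seat's x-edges; a 28×28 mm post under the front of each armrest stands on the seat at the front corner.

C is a simple wooden stool: a rectangular seat 255 mm (x) by 277 mm (y), 28 mm thick, top face at z = 405 mm, on four square legs, each 36×36 mm in cross-section. The legs rest on z = 0, each flush with a corner of the seat. Four stretchers, 36 mm wide and 26 mm tall, connect adjacent legs with their undersides at z = 168 mm, each running between the inner faces of the legs it joins and aligned with the legs' outer faces on the other axis.

The chair is on top of the table. The stool is beside the table with their tops flush at z = 737.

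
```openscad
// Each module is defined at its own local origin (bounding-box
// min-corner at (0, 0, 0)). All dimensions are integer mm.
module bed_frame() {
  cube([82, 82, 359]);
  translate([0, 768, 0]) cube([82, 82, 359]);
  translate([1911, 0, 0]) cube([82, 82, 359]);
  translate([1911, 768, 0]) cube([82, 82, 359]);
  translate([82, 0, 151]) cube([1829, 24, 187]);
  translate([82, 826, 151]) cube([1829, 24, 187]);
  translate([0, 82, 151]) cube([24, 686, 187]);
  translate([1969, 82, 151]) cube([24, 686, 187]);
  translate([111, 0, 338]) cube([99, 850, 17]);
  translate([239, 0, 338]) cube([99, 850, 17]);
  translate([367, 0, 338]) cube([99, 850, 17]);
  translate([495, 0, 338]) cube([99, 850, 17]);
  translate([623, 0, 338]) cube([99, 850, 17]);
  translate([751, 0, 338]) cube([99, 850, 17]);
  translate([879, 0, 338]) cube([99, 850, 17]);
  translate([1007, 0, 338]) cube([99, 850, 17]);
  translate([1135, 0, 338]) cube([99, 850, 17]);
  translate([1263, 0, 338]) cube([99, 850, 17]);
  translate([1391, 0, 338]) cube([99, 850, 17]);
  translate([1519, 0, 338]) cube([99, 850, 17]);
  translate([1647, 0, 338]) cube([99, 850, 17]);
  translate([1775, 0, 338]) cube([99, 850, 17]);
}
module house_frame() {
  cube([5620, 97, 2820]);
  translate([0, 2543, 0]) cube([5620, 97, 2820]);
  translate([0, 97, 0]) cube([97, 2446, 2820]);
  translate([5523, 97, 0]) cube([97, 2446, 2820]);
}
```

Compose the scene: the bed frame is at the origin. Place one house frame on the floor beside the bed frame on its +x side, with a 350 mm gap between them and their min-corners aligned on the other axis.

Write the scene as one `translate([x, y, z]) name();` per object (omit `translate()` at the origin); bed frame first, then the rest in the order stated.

bed_frame();
translate([2343, 0, 0]) house_frame();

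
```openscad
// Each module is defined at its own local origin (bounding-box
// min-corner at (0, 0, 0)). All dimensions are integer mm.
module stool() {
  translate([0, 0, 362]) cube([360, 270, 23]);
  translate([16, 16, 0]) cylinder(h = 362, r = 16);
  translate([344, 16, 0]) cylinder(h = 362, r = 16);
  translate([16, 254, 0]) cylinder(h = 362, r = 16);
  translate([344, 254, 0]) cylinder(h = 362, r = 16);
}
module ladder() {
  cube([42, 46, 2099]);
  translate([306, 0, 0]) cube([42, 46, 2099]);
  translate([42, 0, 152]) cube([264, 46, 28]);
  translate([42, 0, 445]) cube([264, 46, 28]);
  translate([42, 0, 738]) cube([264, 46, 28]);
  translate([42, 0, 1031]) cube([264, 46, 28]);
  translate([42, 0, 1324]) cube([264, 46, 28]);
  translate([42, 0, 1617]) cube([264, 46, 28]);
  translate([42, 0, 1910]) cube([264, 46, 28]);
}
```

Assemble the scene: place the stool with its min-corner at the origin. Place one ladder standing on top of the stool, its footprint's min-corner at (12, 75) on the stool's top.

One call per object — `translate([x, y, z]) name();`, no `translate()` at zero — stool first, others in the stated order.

stool();
translate([12, 75, 385]) ladder();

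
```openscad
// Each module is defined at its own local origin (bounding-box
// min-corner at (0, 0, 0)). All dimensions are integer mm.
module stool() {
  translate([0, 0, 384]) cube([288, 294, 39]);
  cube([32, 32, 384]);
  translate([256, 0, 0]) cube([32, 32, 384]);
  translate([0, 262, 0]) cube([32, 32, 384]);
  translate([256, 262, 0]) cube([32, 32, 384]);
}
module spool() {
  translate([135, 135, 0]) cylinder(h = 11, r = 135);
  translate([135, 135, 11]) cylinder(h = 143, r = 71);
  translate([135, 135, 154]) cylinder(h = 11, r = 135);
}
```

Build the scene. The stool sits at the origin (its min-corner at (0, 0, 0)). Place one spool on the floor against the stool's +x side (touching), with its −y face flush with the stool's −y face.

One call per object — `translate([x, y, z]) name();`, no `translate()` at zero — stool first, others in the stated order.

stool();
translate([288, 0, 0]) spool();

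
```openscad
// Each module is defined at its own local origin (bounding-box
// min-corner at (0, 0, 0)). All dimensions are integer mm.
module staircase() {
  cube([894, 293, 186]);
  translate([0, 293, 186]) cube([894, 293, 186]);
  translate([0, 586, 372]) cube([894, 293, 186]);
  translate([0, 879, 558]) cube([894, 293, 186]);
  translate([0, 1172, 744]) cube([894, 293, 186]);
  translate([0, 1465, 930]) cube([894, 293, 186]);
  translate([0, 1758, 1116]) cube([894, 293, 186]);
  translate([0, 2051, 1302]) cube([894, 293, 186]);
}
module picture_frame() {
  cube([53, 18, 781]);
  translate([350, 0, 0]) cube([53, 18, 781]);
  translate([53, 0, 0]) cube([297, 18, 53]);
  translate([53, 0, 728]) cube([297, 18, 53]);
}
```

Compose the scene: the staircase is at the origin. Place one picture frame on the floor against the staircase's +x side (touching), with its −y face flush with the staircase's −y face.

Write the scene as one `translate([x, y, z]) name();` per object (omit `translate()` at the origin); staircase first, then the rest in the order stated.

staircase();
translate([894, 0, 0]) picture_frame();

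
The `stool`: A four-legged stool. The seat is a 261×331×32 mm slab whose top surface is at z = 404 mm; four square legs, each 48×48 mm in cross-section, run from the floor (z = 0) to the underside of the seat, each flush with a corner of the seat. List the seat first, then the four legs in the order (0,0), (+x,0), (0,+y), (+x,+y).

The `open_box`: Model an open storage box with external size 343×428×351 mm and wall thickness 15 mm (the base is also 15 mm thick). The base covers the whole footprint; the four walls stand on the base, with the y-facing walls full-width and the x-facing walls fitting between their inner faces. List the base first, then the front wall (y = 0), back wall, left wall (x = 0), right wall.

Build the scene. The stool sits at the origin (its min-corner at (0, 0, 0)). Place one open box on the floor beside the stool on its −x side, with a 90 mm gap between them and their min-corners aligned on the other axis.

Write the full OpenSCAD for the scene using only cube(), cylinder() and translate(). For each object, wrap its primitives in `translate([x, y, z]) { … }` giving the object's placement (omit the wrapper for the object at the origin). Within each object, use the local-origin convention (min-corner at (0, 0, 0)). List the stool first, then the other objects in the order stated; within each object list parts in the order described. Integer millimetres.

translate([0, 0, 372]) cube([261, 331, 32]);
cube([48, 48, 372]);
translate([213, 0, 0]) cube([48, 48, 372]);
translate([0, 283, 0]) cube([48, 48, 372]);
translate([213, 283, 0]) cube([48, 48, 372]);
translate([-433, 0, 0]) {
  cube([343, 428, 15]);
  translate([0, 0, 15]) cube([343, 15, 336]);
  translate([0, 413, 15]) cube([343, 15, 336]);
  translate([0, 15, 15]) cube([15, 398, 336]);
  translate([328, 15, 15]) cube([15, 398, 336]);
}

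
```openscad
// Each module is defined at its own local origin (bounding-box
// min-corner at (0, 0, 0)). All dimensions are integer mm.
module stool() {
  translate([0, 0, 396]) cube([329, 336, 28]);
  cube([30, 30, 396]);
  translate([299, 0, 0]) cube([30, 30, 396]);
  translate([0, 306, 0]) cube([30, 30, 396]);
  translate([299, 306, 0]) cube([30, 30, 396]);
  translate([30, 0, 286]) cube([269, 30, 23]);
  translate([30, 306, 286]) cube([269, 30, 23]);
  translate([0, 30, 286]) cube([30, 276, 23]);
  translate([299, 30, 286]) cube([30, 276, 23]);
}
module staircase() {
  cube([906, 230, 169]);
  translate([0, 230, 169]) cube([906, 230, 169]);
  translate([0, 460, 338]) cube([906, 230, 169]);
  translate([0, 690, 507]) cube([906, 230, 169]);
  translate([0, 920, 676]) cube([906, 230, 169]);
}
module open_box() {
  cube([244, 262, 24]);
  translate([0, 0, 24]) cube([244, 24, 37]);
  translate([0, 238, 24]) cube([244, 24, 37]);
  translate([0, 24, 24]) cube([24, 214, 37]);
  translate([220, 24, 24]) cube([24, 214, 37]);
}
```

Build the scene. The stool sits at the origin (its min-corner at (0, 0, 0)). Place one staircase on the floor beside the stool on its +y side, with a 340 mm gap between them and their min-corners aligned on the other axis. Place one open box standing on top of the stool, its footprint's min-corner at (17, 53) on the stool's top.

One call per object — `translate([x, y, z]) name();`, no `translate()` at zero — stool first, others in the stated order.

stool();
translate([0, 676, 0]) staircase();
translate([17, 53, 424]) open_box();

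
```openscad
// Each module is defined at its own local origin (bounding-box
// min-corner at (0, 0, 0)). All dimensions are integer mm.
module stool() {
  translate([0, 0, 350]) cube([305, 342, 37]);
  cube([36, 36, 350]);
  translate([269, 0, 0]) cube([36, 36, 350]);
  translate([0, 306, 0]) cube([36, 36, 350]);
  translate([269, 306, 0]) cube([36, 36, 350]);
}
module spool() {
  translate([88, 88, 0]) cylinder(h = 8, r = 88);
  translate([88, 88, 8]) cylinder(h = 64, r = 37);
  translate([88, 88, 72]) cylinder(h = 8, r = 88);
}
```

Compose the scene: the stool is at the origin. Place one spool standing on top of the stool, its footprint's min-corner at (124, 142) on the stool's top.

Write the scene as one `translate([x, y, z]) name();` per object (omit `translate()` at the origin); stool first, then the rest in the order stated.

stool();
translate([124, 142, 387]) spool();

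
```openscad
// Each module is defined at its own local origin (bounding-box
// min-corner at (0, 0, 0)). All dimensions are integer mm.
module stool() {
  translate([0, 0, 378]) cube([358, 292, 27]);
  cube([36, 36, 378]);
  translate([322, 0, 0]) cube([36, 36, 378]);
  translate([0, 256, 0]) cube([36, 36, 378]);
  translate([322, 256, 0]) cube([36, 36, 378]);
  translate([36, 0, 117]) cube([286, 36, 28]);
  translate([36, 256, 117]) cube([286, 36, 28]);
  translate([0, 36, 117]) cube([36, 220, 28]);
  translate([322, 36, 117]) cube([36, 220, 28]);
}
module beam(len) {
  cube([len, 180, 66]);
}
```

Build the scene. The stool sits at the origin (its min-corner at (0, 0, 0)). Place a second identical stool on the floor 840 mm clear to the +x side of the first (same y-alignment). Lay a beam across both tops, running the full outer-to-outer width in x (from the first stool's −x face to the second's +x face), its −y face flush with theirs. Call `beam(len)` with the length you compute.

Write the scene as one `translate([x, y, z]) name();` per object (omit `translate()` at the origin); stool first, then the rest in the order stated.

stool();
translate([1198, 0, 0]) stool();
translate([0, 0, 405]) beam(1556);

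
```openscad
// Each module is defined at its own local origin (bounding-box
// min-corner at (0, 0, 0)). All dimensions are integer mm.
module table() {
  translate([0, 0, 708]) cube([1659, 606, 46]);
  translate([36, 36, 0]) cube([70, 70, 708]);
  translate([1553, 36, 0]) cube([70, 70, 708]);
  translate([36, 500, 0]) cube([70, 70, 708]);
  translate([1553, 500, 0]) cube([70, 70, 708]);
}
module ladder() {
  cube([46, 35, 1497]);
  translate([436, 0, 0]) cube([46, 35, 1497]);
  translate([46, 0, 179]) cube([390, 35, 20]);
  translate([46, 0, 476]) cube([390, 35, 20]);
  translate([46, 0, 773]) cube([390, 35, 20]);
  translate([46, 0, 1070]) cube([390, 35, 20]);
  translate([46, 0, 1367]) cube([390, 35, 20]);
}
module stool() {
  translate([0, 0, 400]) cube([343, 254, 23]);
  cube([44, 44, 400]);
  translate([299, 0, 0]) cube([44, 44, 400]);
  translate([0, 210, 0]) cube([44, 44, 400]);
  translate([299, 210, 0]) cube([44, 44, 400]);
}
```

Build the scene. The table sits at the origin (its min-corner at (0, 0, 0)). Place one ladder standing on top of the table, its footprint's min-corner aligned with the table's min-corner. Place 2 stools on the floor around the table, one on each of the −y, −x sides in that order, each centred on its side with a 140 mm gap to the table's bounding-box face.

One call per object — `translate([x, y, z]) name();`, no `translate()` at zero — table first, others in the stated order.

table();
translate([0, 0, 754]) ladder();
translate([658, -394, 0]) stool();
translate([-483, 176, 0]) stool();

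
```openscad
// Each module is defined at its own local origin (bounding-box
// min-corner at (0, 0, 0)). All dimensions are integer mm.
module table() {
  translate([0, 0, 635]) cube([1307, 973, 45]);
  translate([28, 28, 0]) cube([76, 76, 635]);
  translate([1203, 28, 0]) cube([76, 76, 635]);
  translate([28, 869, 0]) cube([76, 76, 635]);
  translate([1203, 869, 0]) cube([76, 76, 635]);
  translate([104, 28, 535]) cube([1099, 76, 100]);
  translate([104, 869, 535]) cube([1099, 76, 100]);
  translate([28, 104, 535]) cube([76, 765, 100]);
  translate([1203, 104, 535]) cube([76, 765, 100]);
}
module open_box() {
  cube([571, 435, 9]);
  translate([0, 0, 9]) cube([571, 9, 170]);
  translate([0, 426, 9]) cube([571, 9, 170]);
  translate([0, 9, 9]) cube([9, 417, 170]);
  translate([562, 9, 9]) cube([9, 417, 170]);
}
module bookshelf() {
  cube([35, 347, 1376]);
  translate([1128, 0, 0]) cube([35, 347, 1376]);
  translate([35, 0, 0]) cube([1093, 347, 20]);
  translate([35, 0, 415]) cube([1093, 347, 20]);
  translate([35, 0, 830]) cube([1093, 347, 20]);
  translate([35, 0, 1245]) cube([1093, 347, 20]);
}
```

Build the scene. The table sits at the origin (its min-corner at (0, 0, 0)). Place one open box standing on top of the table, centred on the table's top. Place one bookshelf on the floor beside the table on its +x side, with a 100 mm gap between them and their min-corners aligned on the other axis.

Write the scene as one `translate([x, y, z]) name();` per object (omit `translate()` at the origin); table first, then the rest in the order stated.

table();
translate([368, 269, 680]) open_box();
translate([1407, 0, 0]) bookshelf();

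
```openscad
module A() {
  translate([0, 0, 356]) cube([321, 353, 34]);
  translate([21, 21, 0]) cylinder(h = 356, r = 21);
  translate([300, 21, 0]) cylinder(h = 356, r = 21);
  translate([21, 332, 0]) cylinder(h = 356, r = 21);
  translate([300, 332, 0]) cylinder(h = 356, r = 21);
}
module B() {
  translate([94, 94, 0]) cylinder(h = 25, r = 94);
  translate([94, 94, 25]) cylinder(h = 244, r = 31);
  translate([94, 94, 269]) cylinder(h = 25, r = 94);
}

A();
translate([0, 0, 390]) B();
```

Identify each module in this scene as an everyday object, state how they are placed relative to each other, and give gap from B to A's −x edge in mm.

The spool's min-x is at 0; the stool's min-x is 0; gap = 0 mm.

A is a stool. B is a spool. The spool is on top of the stool. The gap from the spool to the stool's −x edge is 0 mm.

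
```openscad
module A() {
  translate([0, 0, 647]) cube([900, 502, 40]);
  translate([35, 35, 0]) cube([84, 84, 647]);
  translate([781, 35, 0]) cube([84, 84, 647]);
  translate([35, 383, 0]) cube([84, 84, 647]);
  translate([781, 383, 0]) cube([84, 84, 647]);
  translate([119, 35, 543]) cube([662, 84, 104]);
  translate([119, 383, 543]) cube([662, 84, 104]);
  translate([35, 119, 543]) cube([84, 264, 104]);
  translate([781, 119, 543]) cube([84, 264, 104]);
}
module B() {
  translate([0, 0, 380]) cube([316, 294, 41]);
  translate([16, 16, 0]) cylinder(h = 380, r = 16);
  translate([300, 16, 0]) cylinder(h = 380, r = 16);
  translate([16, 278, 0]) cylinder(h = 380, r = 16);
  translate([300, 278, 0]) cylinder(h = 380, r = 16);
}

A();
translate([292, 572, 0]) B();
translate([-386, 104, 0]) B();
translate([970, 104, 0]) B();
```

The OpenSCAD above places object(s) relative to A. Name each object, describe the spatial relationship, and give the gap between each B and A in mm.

A is a table. B is a stool. Three stools sit around the table at the +y, −x, +x sides. The gap between each stool and the table is 70 mm.

Each stool's nearest face is 70 mm from the table's bounding box.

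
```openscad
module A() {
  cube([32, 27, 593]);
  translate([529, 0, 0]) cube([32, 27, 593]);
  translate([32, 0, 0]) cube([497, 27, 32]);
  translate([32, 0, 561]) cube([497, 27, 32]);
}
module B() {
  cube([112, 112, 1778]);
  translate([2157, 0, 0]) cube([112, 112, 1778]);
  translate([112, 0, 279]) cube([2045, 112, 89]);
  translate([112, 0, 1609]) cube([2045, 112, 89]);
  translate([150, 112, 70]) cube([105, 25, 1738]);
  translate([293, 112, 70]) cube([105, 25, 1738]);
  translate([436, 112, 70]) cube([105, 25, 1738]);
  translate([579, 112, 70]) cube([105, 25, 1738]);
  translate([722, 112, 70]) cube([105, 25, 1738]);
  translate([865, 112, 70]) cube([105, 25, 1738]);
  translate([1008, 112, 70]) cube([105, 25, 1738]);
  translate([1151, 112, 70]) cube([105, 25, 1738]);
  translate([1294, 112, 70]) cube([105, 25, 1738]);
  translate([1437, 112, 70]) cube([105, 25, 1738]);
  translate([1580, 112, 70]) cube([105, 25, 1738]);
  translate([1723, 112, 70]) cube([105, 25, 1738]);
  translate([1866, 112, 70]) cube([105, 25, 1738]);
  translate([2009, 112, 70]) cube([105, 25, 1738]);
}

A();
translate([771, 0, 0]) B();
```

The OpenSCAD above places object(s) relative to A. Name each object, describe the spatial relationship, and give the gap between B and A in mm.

A is a picture frame. B is a fence section. The fence section is on the floor beside the picture frame on its +x side. The gap between the fence section and the picture frame is 210 mm.

The fence section's nearest face is 210 mm from the picture frame's +x face.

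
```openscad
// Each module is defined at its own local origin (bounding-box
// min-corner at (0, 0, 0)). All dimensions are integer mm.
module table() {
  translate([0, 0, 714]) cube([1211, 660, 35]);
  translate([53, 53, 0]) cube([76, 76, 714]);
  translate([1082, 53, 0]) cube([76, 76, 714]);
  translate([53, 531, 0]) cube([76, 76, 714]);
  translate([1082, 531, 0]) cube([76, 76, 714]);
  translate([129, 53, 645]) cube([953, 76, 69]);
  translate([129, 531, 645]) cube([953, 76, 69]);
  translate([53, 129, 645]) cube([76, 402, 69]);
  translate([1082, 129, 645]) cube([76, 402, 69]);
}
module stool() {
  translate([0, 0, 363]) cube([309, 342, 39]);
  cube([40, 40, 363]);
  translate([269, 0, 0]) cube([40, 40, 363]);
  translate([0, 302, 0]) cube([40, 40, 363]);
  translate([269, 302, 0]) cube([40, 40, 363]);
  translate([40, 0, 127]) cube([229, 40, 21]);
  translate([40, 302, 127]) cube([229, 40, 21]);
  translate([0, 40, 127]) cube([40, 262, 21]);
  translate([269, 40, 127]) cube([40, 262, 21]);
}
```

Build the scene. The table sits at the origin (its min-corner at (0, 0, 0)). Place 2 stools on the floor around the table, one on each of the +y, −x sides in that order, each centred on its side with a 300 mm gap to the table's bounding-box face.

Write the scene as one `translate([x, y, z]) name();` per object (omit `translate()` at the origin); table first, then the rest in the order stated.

table();
translate([451, 960, 0]) stool();
translate([-609, 159, 0]) stool();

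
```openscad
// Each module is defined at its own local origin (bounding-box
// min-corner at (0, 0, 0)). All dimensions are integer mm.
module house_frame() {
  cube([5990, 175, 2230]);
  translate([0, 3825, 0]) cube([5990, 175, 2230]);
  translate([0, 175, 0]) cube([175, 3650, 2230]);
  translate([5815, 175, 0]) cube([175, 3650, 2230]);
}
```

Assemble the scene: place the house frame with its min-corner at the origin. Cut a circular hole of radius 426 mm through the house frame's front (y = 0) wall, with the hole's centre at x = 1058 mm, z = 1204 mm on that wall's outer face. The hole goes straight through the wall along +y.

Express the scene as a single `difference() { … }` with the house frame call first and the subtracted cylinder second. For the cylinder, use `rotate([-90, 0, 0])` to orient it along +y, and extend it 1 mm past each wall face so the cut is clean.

difference() {
  house_frame();
  translate([1058, -1, 1204]) rotate([-90, 0, 0]) cylinder(h = 177, r = 426);
}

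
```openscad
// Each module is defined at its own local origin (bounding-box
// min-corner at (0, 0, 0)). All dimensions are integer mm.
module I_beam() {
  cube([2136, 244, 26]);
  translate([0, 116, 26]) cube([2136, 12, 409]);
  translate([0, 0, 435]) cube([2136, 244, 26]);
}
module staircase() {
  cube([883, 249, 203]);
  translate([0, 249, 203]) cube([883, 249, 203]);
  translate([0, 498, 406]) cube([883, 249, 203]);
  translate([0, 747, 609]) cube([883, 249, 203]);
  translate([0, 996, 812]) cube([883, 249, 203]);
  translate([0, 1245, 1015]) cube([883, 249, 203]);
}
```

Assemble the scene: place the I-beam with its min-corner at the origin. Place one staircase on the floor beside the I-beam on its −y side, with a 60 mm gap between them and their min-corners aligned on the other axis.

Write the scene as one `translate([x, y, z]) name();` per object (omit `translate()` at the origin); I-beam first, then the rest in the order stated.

I_beam();
translate([0, -1554, 0]) staircase();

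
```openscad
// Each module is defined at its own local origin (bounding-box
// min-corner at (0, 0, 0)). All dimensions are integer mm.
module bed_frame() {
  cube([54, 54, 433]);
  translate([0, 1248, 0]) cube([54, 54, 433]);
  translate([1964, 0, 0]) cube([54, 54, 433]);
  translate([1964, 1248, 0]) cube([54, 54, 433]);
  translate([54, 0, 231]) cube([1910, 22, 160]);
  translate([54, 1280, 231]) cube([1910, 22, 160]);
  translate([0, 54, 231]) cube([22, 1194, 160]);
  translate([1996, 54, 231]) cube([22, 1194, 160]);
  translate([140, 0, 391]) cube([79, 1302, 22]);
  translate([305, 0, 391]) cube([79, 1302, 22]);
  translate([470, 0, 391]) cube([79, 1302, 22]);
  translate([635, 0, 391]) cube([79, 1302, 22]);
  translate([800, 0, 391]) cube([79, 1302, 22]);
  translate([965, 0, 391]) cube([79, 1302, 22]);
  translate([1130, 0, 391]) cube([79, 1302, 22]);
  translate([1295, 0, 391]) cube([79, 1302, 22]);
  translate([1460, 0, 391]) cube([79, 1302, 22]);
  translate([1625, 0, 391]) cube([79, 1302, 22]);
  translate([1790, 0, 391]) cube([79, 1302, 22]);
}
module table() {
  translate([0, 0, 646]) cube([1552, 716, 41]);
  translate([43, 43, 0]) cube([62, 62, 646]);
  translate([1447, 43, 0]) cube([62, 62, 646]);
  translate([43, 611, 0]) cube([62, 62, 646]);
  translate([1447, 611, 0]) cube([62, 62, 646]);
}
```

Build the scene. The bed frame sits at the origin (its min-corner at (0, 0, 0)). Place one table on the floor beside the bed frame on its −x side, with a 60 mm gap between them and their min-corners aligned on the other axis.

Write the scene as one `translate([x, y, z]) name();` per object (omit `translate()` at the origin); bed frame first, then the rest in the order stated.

bed_frame();
translate([-1612, 0, 0]) table();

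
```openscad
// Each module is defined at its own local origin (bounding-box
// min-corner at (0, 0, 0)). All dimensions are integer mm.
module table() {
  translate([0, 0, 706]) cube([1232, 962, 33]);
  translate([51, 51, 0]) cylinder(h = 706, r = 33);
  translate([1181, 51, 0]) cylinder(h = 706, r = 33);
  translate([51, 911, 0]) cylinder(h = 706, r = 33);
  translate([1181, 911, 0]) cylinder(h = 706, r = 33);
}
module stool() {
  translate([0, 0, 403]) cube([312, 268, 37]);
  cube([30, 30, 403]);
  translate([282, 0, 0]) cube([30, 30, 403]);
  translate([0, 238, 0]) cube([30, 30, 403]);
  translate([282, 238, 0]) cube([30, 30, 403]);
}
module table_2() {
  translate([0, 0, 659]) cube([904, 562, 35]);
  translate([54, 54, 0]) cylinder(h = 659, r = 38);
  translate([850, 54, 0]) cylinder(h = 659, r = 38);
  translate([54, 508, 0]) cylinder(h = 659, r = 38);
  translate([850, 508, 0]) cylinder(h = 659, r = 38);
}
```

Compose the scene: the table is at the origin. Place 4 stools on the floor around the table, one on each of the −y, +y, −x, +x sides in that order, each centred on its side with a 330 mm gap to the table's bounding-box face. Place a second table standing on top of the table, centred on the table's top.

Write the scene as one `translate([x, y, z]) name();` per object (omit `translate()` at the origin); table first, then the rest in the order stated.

table();
translate([460, -598, 0]) stool();
translate([460, 1292, 0]) stool();
translate([-642, 347, 0]) stool();
translate([1562, 347, 0]) stool();
translate([164, 200, 739]) table_2();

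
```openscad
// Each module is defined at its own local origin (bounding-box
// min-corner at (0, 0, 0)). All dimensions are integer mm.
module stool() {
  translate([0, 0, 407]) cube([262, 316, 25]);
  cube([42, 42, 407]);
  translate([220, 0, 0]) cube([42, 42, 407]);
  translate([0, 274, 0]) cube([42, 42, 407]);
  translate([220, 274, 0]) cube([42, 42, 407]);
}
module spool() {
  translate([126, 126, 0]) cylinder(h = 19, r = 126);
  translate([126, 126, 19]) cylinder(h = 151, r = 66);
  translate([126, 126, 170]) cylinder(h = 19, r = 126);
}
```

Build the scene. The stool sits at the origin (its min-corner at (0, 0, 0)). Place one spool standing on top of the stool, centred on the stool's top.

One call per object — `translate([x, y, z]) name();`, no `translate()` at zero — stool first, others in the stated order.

stool();
translate([5, 32, 432]) spool();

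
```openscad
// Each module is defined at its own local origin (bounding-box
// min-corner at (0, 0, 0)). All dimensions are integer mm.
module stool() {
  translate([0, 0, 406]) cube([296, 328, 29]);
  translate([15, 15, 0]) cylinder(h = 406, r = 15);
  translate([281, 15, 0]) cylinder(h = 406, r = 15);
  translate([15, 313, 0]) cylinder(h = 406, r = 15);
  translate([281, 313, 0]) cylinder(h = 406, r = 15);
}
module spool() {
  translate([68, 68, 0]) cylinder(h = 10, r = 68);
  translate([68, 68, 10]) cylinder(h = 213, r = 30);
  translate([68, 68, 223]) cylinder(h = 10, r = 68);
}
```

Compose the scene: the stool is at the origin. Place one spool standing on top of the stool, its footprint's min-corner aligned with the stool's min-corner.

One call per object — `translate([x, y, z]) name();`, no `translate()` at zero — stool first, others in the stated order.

stool();
translate([0, 0, 435]) spool();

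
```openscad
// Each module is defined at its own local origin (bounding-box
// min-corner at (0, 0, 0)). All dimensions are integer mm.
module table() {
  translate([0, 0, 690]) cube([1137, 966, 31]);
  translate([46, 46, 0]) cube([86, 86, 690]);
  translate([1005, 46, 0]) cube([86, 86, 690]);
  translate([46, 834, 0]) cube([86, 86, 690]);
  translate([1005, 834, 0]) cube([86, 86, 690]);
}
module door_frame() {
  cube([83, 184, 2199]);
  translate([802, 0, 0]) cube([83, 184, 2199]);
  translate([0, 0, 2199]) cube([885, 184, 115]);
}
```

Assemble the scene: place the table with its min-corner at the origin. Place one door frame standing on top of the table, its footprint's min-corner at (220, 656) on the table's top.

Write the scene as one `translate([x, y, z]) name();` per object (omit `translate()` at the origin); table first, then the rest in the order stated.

table();
translate([220, 656, 721]) door_frame();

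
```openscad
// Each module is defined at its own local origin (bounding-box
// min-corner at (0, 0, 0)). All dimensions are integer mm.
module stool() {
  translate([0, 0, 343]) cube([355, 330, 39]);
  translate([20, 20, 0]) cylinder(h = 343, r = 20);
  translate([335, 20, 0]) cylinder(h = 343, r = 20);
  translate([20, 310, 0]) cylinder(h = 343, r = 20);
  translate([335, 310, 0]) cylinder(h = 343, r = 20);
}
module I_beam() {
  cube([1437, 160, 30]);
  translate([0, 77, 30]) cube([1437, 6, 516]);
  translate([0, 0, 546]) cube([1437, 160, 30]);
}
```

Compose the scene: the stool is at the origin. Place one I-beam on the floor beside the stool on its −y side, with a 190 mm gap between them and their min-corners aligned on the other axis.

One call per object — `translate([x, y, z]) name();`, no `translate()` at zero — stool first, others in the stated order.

stool();
translate([0, -350, 0]) I_beam();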